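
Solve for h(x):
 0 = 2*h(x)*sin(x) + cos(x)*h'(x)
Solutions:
 h(x) = C1*cos(x)^2


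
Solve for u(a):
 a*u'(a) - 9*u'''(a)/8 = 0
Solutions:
 u(a) = C1 + Integral(C2*airyai(2*3^(1/3)*a/3) + C3*airybi(2*3^(1/3)*a/3), a)


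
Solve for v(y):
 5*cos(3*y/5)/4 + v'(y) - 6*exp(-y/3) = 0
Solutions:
 v(y) = C1 - 25*sin(3*y/5)/12 - 18*exp(-y/3)


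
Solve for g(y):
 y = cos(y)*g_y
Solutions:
 g(y) = C1 + Integral(y/cos(y), y)


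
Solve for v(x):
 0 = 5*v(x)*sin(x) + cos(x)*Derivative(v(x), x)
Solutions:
 v(x) = C1*cos(x)^5


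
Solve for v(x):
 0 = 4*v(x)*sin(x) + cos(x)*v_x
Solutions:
 v(x) = C1*cos(x)^4


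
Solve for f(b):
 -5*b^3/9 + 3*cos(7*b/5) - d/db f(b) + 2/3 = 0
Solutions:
 f(b) = C1 - 5*b^4/36 + 2*b/3 + 15*sin(7*b/5)/7


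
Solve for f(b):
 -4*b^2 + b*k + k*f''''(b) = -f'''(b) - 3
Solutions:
 f(b) = C1 + C2*b + C3*b^2 + C4*exp(-b/k) + b^5/15 - 3*b^4*k/8 + b^3*(3*k^2 - 1)/2


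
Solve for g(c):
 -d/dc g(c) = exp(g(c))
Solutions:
 g(c) = log(1/(C1 + c))


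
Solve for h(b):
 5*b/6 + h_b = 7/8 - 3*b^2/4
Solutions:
 h(b) = C1 - b^3/4 - 5*b^2/12 + 7*b/8


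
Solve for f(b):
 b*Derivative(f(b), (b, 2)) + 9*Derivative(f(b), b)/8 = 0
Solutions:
 f(b) = C1 + C2/b^(1/8)


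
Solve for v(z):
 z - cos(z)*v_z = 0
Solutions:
 v(z) = C1 + Integral(z/cos(z), z)


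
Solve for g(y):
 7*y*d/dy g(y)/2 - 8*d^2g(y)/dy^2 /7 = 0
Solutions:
 g(y) = C1 + C2*erfi(7*sqrt(2)*y/8)


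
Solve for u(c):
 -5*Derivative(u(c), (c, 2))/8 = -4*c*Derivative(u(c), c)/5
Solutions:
 u(c) = C1 + C2*erfi(4*c/5)


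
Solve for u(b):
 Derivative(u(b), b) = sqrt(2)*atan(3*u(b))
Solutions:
 Integral(1/atan(3*_y), (_y, u(b))) = C1 + sqrt(2)*b


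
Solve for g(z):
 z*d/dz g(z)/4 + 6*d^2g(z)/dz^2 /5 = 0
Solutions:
 g(z) = C1 + C2*erf(sqrt(15)*z/12)


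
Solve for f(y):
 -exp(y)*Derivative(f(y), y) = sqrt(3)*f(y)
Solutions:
 f(y) = C1*exp(sqrt(3)*exp(-y))


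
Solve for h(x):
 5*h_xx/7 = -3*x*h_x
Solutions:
 h(x) = C1 + C2*erf(sqrt(210)*x/10)


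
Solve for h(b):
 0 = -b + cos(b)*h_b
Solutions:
 h(b) = C1 + Integral(b/cos(b), b)


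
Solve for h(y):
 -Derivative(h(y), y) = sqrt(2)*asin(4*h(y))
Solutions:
 Integral(1/asin(4*_y), (_y, h(y))) = C1 - sqrt(2)*y


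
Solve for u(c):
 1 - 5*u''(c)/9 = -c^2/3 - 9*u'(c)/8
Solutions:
 u(c) = C1 + C2*exp(81*c/40) - 8*c^3/81 - 320*c^2/2187 - 183064*c/177147


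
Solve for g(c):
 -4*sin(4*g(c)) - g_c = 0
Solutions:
 g(c) = -acos((-C1 - exp(32*c))/(C1 - exp(32*c)))/4 + pi/2
 g(c) = acos((-C1 - exp(32*c))/(C1 - exp(32*c)))/4


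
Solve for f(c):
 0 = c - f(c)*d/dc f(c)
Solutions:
 f(c) = -sqrt(C1 + c^2)
 f(c) = sqrt(C1 + c^2)


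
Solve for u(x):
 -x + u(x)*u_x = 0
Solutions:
 u(x) = -sqrt(C1 + x^2)
 u(x) = sqrt(C1 + x^2)


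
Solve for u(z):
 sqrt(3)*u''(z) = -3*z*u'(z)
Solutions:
 u(z) = C1 + C2*erf(sqrt(2)*3^(1/4)*z/2)


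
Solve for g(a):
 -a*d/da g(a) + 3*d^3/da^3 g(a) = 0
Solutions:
 g(a) = C1 + Integral(C2*airyai(3^(2/3)*a/3) + C3*airybi(3^(2/3)*a/3), a)


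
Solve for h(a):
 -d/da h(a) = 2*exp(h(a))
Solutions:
 h(a) = log(1/(C1 + 2*a))


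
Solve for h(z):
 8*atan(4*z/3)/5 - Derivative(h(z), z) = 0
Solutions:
 h(z) = C1 + 8*z*atan(4*z/3)/5 - 3*log(16*z^2 + 9)/5


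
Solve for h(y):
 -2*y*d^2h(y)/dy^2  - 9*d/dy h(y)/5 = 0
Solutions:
 h(y) = C1 + C2*y^(1/10)


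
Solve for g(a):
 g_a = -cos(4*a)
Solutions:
 g(a) = C1 - sin(4*a)/4


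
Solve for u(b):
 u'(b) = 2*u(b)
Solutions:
 u(b) = C1*exp(2*b)


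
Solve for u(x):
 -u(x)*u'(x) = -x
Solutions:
 u(x) = -sqrt(C1 + x^2)
 u(x) = sqrt(C1 + x^2)


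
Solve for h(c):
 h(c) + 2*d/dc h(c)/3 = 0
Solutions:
 h(c) = C1*exp(-3*c/2)


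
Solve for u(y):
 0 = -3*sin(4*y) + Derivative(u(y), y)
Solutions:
 u(y) = C1 - 3*cos(4*y)/4


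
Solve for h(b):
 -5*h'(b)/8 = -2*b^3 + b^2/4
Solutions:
 h(b) = C1 + 4*b^4/5 - 2*b^3/15


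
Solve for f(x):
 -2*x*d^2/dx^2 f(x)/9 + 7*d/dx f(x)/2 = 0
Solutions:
 f(x) = C1 + C2*x^(67/4)


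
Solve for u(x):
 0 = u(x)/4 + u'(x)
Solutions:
 u(x) = C1*exp(-x/4)


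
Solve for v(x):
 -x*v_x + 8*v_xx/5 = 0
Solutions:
 v(x) = C1 + C2*erfi(sqrt(5)*x/4)


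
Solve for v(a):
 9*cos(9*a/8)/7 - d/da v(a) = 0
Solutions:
 v(a) = C1 + 8*sin(9*a/8)/7


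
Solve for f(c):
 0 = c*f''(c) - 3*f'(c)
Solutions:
 f(c) = C1 + C2*c^4


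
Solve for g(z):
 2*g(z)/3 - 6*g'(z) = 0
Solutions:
 g(z) = C1*exp(z/9)


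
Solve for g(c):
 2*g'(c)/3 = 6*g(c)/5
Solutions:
 g(c) = C1*exp(9*c/5)


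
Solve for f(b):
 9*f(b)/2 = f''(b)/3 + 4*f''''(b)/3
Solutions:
 f(b) = C1*exp(-sqrt(2)*b*sqrt(-1 + sqrt(217))/4) + C2*exp(sqrt(2)*b*sqrt(-1 + sqrt(217))/4) + C3*sin(sqrt(2)*b*sqrt(1 + sqrt(217))/4) + C4*cos(sqrt(2)*b*sqrt(1 + sqrt(217))/4)


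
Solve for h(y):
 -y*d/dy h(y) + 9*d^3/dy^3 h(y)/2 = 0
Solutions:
 h(y) = C1 + Integral(C2*airyai(6^(1/3)*y/3) + C3*airybi(6^(1/3)*y/3), y)


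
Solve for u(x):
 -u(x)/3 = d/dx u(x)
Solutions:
 u(x) = C1*exp(-x/3)


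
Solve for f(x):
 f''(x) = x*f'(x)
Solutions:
 f(x) = C1 + C2*erfi(sqrt(2)*x/2)


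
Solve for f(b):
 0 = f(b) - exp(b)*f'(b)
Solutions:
 f(b) = C1*exp(-exp(-b))


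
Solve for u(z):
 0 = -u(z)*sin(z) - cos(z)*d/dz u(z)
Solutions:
 u(z) = C1*cos(z)


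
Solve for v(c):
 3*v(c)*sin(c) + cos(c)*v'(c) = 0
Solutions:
 v(c) = C1*cos(c)^3


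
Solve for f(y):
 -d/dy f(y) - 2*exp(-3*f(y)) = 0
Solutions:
 f(y) = log(C1 - 6*y)/3
 f(y) = log((-3^(1/3) - 3^(5/6)*I)*(C1 - 2*y)^(1/3)/2)
 f(y) = log((-3^(1/3) + 3^(5/6)*I)*(C1 - 2*y)^(1/3)/2)


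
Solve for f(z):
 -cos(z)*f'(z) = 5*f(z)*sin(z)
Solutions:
 f(z) = C1*cos(z)^5


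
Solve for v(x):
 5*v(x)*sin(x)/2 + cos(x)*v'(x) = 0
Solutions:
 v(x) = C1*cos(x)^(5/2)


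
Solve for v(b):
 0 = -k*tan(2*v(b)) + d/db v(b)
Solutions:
 v(b) = -asin(C1*exp(2*b*k))/2 + pi/2
 v(b) = asin(C1*exp(2*b*k))/2


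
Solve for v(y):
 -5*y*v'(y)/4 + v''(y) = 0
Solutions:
 v(y) = C1 + C2*erfi(sqrt(10)*y/4)


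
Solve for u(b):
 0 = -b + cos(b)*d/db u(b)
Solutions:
 u(b) = C1 + Integral(b/cos(b), b)


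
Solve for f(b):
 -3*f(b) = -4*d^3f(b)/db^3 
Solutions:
 f(b) = C3*exp(6^(1/3)*b/2) + (C1*sin(2^(1/3)*3^(5/6)*b/4) + C2*cos(2^(1/3)*3^(5/6)*b/4))*exp(-6^(1/3)*b/4)


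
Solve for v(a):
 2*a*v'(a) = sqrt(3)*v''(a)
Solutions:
 v(a) = C1 + C2*erfi(3^(3/4)*a/3)


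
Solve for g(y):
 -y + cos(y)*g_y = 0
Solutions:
 g(y) = C1 + Integral(y/cos(y), y)


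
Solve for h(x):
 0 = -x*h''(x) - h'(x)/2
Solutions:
 h(x) = C1 + C2*sqrt(x)


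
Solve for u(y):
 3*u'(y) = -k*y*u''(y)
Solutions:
 u(y) = C1 + y^(((re(k) - 3)*re(k) + im(k)^2)/(re(k)^2 + im(k)^2))*(C2*sin(3*log(y)*Abs(im(k))/(re(k)^2 + im(k)^2)) + C3*cos(3*log(y)*im(k)/(re(k)^2 + im(k)^2)))


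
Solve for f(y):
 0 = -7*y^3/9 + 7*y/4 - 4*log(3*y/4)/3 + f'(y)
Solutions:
 f(y) = C1 + 7*y^4/36 - 7*y^2/8 + 4*y*log(y)/3 - 8*y*log(2)/3 - 4*y/3 + 4*y*log(3)/3


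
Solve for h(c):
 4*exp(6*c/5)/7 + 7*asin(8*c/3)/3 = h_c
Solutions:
 h(c) = C1 + 7*c*asin(8*c/3)/3 + 7*sqrt(9 - 64*c^2)/24 + 10*exp(6*c/5)/21


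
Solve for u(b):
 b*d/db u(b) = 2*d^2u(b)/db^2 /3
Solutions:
 u(b) = C1 + C2*erfi(sqrt(3)*b/2)


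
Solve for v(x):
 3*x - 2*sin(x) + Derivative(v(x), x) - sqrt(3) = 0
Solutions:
 v(x) = C1 - 3*x^2/2 + sqrt(3)*x - 2*cos(x)


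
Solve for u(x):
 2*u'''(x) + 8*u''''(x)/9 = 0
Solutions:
 u(x) = C1 + C2*x + C3*x^2 + C4*exp(-9*x/4)


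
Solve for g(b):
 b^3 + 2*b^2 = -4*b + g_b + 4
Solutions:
 g(b) = C1 + b^4/4 + 2*b^3/3 + 2*b^2 - 4*b


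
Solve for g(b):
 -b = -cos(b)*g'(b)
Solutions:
 g(b) = C1 + Integral(b/cos(b), b)


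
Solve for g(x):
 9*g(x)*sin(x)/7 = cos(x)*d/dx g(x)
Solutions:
 g(x) = C1/cos(x)^(9/7)


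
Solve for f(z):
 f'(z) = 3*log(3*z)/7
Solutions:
 f(z) = C1 + 3*z*log(z)/7 - 3*z/7 + 3*z*log(3)/7


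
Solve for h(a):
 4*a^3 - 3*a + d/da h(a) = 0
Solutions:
 h(a) = C1 - a^4 + 3*a^2/2


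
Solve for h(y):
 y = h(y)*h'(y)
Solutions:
 h(y) = -sqrt(C1 + y^2)
 h(y) = sqrt(C1 + y^2)


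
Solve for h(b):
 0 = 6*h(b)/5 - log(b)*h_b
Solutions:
 h(b) = C1*exp(6*li(b)/5)


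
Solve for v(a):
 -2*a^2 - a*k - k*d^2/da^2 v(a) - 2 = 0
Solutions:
 v(a) = C1 + C2*a - a^4/(6*k) - a^3/6 - a^2/k


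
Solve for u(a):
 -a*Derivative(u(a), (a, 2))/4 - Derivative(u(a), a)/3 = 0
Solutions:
 u(a) = C1 + C2/a^(1/3)


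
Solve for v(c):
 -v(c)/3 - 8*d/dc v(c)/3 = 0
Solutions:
 v(c) = C1*exp(-c/8)


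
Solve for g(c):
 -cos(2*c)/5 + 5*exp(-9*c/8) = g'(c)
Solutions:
 g(c) = C1 - sin(2*c)/10 - 40*exp(-9*c/8)/9


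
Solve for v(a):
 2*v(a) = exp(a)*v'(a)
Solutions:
 v(a) = C1*exp(-2*exp(-a))


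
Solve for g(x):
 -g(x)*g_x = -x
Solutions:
 g(x) = -sqrt(C1 + x^2)
 g(x) = sqrt(C1 + x^2)


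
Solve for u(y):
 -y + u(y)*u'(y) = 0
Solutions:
 u(y) = -sqrt(C1 + y^2)
 u(y) = sqrt(C1 + y^2)


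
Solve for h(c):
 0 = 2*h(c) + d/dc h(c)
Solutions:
 h(c) = C1*exp(-2*c)


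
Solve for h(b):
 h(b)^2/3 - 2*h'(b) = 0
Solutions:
 h(b) = -6/(C1 + b)


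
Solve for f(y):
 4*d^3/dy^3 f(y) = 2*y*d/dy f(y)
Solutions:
 f(y) = C1 + Integral(C2*airyai(2^(2/3)*y/2) + C3*airybi(2^(2/3)*y/2), y)


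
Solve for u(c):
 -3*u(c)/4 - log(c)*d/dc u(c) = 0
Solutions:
 u(c) = C1*exp(-3*li(c)/4)


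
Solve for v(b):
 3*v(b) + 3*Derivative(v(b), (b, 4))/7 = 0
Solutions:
 v(b) = (C1*sin(sqrt(2)*7^(1/4)*b/2) + C2*cos(sqrt(2)*7^(1/4)*b/2))*exp(-sqrt(2)*7^(1/4)*b/2) + (C3*sin(sqrt(2)*7^(1/4)*b/2) + C4*cos(sqrt(2)*7^(1/4)*b/2))*exp(sqrt(2)*7^(1/4)*b/2)


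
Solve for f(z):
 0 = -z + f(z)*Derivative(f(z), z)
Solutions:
 f(z) = -sqrt(C1 + z^2)
 f(z) = sqrt(C1 + z^2)


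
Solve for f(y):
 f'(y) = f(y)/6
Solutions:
 f(y) = C1*exp(y/6)


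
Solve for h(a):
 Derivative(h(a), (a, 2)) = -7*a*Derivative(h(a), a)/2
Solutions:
 h(a) = C1 + C2*erf(sqrt(7)*a/2)


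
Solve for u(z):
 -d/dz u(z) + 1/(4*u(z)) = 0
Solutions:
 u(z) = -sqrt(C1 + 2*z)/2
 u(z) = sqrt(C1 + 2*z)/2


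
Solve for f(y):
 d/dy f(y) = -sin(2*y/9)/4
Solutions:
 f(y) = C1 + 9*cos(2*y/9)/8


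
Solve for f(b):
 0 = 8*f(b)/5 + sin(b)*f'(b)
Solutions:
 f(b) = C1*(cos(b) + 1)^(4/5)/(cos(b) - 1)^(4/5)


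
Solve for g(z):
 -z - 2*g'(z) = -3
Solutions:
 g(z) = C1 - z^2/4 + 3*z/2


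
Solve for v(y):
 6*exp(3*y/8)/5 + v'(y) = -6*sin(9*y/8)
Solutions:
 v(y) = C1 - 16*exp(3*y/8)/5 + 16*cos(9*y/8)/3


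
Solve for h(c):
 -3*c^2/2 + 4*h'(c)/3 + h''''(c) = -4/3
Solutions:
 h(c) = C1 + C4*exp(-6^(2/3)*c/3) + 3*c^3/8 - c + (C2*sin(2^(2/3)*3^(1/6)*c/2) + C3*cos(2^(2/3)*3^(1/6)*c/2))*exp(6^(2/3)*c/6)


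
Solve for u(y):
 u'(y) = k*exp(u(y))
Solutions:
 u(y) = log(-1/(C1 + k*y))


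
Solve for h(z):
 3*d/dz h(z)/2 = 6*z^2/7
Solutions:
 h(z) = C1 + 4*z^3/21


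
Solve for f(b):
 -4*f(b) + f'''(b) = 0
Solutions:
 f(b) = C3*exp(2^(2/3)*b) + (C1*sin(2^(2/3)*sqrt(3)*b/2) + C2*cos(2^(2/3)*sqrt(3)*b/2))*exp(-2^(2/3)*b/2)


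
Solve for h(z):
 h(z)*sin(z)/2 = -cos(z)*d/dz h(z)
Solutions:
 h(z) = C1*sqrt(cos(z))


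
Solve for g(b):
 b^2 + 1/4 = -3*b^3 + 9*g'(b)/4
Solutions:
 g(b) = C1 + b^4/3 + 4*b^3/27 + b/9


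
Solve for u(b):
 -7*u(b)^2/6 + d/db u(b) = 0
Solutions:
 u(b) = -6/(C1 + 7*b)


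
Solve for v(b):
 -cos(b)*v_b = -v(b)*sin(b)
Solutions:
 v(b) = C1/cos(b)


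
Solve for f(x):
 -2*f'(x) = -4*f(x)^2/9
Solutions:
 f(x) = -9/(C1 + 2*x)


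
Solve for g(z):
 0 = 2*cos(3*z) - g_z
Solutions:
 g(z) = C1 + 2*sin(3*z)/3


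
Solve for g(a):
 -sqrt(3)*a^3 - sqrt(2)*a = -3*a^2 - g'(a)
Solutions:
 g(a) = C1 + sqrt(3)*a^4/4 - a^3 + sqrt(2)*a^2/2


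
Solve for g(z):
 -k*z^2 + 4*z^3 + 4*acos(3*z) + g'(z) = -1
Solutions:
 g(z) = C1 + k*z^3/3 - z^4 - 4*z*acos(3*z) - z + 4*sqrt(1 - 9*z^2)/3


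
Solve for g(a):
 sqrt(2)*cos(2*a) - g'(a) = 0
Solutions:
 g(a) = C1 + sqrt(2)*sin(2*a)/2


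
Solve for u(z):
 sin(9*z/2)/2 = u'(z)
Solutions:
 u(z) = C1 - cos(9*z/2)/9


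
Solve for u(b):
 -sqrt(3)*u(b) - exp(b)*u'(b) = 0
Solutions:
 u(b) = C1*exp(sqrt(3)*exp(-b))


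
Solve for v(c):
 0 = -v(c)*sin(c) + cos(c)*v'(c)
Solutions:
 v(c) = C1/cos(c)


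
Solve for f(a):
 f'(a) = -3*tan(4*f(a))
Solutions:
 f(a) = -asin(C1*exp(-12*a))/4 + pi/4
 f(a) = asin(C1*exp(-12*a))/4


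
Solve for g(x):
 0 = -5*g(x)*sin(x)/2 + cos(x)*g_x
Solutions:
 g(x) = C1/cos(x)^(5/2)


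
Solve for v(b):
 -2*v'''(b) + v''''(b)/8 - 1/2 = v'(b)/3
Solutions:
 v(b) = C1 + C2*exp(b*(-2^(2/3)*(33*sqrt(17) + 1033)^(1/3) - 128*2^(1/3)/(33*sqrt(17) + 1033)^(1/3) + 32)/6)*sin(2^(1/3)*sqrt(3)*b*(-2^(1/3)*(33*sqrt(17) + 1033)^(1/3) + 128/(33*sqrt(17) + 1033)^(1/3))/6) + C3*exp(b*(-2^(2/3)*(33*sqrt(17) + 1033)^(1/3) - 128*2^(1/3)/(33*sqrt(17) + 1033)^(1/3) + 32)/6)*cos(2^(1/3)*sqrt(3)*b*(-2^(1/3)*(33*sqrt(17) + 1033)^(1/3) + 128/(33*sqrt(17) + 1033)^(1/3))/6) + C4*exp(b*(128*2^(1/3)/(33*sqrt(17) + 1033)^(1/3) + 16 + 2^(2/3)*(33*sqrt(17) + 1033)^(1/3))/3) - 3*b/2


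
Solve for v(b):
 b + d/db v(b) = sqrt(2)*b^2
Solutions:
 v(b) = C1 + sqrt(2)*b^3/3 - b^2/2


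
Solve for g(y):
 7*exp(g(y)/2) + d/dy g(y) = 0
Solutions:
 g(y) = 2*log(1/(C1 + 7*y)) + 2*log(2)


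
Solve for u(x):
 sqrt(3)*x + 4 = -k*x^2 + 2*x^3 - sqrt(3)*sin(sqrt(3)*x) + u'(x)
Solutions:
 u(x) = C1 + k*x^3/3 - x^4/2 + sqrt(3)*x^2/2 + 4*x - cos(sqrt(3)*x)


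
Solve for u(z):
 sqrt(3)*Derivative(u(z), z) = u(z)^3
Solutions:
 u(z) = -sqrt(6)*sqrt(-1/(C1 + sqrt(3)*z))/2
 u(z) = sqrt(6)*sqrt(-1/(C1 + sqrt(3)*z))/2


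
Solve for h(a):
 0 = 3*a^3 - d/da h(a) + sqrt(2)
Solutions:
 h(a) = C1 + 3*a^4/4 + sqrt(2)*a


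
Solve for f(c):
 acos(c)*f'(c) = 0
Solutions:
 f(c) = C1


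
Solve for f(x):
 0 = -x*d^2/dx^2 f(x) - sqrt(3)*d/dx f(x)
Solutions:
 f(x) = C1 + C2*x^(1 - sqrt(3))


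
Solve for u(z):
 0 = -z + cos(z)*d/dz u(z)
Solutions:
 u(z) = C1 + Integral(z/cos(z), z)


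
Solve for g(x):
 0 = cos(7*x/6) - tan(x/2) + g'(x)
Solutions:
 g(x) = C1 - 2*log(cos(x/2)) - 6*sin(7*x/6)/7


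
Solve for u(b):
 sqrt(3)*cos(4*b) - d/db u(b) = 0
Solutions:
 u(b) = C1 + sqrt(3)*sin(4*b)/4


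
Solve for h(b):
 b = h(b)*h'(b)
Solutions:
 h(b) = -sqrt(C1 + b^2)
 h(b) = sqrt(C1 + b^2)


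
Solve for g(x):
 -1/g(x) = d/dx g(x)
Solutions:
 g(x) = -sqrt(C1 - 2*x)
 g(x) = sqrt(C1 - 2*x)


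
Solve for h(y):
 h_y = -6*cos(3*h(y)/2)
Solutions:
 h(y) = -2*asin((C1 + exp(18*y))/(C1 - exp(18*y)))/3 + 2*pi/3
 h(y) = 2*asin((C1 + exp(18*y))/(C1 - exp(18*y)))/3


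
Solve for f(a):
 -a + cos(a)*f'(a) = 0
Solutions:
 f(a) = C1 + Integral(a/cos(a), a)


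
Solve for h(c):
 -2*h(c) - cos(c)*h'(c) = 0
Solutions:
 h(c) = C1*(sin(c) - 1)/(sin(c) + 1)


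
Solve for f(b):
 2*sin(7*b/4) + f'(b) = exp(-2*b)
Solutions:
 f(b) = C1 + 8*cos(7*b/4)/7 - exp(-2*b)/2


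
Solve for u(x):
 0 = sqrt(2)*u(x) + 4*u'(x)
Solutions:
 u(x) = C1*exp(-sqrt(2)*x/4)


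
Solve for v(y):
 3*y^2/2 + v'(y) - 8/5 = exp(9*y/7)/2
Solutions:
 v(y) = C1 - y^3/2 + 8*y/5 + 7*exp(9*y/7)/18


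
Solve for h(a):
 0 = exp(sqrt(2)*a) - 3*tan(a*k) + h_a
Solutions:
 h(a) = C1 + 3*Piecewise((-log(cos(a*k))/k, Ne(k, 0)), (0, True)) - sqrt(2)*exp(sqrt(2)*a)/2


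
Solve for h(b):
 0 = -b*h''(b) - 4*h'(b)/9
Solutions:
 h(b) = C1 + C2*b^(5/9)


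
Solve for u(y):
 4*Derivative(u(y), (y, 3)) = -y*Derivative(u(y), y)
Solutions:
 u(y) = C1 + Integral(C2*airyai(-2^(1/3)*y/2) + C3*airybi(-2^(1/3)*y/2), y)


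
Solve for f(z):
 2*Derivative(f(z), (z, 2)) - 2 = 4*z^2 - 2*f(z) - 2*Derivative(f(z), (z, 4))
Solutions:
 f(z) = 2*z^2 + (C1*sin(sqrt(3)*z/2) + C2*cos(sqrt(3)*z/2))*exp(-z/2) + (C3*sin(sqrt(3)*z/2) + C4*cos(sqrt(3)*z/2))*exp(z/2) - 3


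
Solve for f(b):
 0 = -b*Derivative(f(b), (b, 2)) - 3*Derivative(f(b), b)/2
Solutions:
 f(b) = C1 + C2/sqrt(b)


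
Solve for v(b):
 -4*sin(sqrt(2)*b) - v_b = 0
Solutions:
 v(b) = C1 + 2*sqrt(2)*cos(sqrt(2)*b)


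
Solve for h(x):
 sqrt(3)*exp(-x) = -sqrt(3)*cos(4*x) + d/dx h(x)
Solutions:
 h(x) = C1 + sqrt(3)*sin(4*x)/4 - sqrt(3)*exp(-x)


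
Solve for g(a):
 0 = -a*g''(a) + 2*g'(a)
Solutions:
 g(a) = C1 + C2*a^3


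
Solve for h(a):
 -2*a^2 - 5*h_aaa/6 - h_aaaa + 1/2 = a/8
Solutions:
 h(a) = C1 + C2*a + C3*a^2 + C4*exp(-5*a/6) - a^5/25 + 187*a^4/800 - 511*a^3/500


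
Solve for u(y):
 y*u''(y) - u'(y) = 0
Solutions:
 u(y) = C1 + C2*y^2


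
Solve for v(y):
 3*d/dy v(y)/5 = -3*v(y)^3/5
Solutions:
 v(y) = -sqrt(2)*sqrt(-1/(C1 - y))/2
 v(y) = sqrt(2)*sqrt(-1/(C1 - y))/2


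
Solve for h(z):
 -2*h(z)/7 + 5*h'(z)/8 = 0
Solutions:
 h(z) = C1*exp(16*z/35)


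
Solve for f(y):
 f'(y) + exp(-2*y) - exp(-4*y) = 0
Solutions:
 f(y) = C1 + exp(-2*y)/2 - exp(-4*y)/4


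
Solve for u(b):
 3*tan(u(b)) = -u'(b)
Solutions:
 u(b) = pi - asin(C1*exp(-3*b))
 u(b) = asin(C1*exp(-3*b))


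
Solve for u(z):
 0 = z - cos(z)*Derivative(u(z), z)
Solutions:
 u(z) = C1 + Integral(z/cos(z), z)


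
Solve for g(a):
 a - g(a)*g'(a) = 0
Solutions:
 g(a) = -sqrt(C1 + a^2)
 g(a) = sqrt(C1 + a^2)


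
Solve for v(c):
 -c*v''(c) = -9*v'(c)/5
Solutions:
 v(c) = C1 + C2*c^(14/5)


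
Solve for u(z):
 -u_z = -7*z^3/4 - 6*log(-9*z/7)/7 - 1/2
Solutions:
 u(z) = C1 + 7*z^4/16 + 6*z*log(-z)/7 + z*(-12*log(7) - 5 + 24*log(3))/14


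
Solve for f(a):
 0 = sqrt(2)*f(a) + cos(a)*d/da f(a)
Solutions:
 f(a) = C1*(sin(a) - 1)^(sqrt(2)/2)/(sin(a) + 1)^(sqrt(2)/2)


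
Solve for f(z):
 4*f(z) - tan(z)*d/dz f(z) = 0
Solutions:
 f(z) = C1*sin(z)^4


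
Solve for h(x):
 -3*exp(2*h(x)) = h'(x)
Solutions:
 h(x) = log(-sqrt(-1/(C1 - 3*x))) - log(2)/2
 h(x) = log(-1/(C1 - 3*x))/2 - log(2)/2


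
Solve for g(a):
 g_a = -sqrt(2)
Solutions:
 g(a) = C1 - sqrt(2)*a


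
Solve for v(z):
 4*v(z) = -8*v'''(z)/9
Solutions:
 v(z) = C3*exp(-6^(2/3)*z/2) + (C1*sin(3*2^(2/3)*3^(1/6)*z/4) + C2*cos(3*2^(2/3)*3^(1/6)*z/4))*exp(6^(2/3)*z/4)


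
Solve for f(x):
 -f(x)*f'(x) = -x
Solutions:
 f(x) = -sqrt(C1 + x^2)
 f(x) = sqrt(C1 + x^2)


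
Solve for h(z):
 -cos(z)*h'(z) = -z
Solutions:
 h(z) = C1 + Integral(z/cos(z), z)


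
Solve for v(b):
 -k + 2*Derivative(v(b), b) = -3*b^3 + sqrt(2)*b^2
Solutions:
 v(b) = C1 - 3*b^4/8 + sqrt(2)*b^3/6 + b*k/2


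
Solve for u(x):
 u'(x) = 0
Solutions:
 u(x) = C1


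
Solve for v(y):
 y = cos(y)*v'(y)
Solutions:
 v(y) = C1 + Integral(y/cos(y), y)


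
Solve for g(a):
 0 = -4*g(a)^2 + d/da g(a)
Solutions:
 g(a) = -1/(C1 + 4*a)


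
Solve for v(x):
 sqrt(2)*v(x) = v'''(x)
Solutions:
 v(x) = C3*exp(2^(1/6)*x) + (C1*sin(2^(1/6)*sqrt(3)*x/2) + C2*cos(2^(1/6)*sqrt(3)*x/2))*exp(-2^(1/6)*x/2)


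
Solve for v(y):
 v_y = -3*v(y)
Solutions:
 v(y) = C1*exp(-3*y)


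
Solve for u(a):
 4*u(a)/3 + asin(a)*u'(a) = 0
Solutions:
 u(a) = C1*exp(-4*Integral(1/asin(a), a)/3)


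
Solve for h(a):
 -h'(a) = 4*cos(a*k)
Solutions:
 h(a) = C1 - 4*sin(a*k)/k


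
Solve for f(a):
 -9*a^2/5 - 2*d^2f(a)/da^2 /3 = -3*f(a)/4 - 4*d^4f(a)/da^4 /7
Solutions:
 f(a) = 12*a^2/5 + (C1*sin(21^(1/4)*a*sin(atan(2*sqrt(35)/7)/2)/2) + C2*cos(21^(1/4)*a*sin(atan(2*sqrt(35)/7)/2)/2))*exp(-21^(1/4)*a*cos(atan(2*sqrt(35)/7)/2)/2) + (C3*sin(21^(1/4)*a*sin(atan(2*sqrt(35)/7)/2)/2) + C4*cos(21^(1/4)*a*sin(atan(2*sqrt(35)/7)/2)/2))*exp(21^(1/4)*a*cos(atan(2*sqrt(35)/7)/2)/2) + 64/15


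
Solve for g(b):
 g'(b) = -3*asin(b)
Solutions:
 g(b) = C1 - 3*b*asin(b) - 3*sqrt(1 - b^2)


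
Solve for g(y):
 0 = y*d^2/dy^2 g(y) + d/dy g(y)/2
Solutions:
 g(y) = C1 + C2*sqrt(y)


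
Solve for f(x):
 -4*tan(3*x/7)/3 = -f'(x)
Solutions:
 f(x) = C1 - 28*log(cos(3*x/7))/9


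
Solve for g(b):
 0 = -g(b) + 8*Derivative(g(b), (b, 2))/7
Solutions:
 g(b) = C1*exp(-sqrt(14)*b/4) + C2*exp(sqrt(14)*b/4)


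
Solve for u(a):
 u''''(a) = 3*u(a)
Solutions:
 u(a) = C1*exp(-3^(1/4)*a) + C2*exp(3^(1/4)*a) + C3*sin(3^(1/4)*a) + C4*cos(3^(1/4)*a)


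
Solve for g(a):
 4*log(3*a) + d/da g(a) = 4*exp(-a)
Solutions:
 g(a) = C1 - 4*a*log(a) + 4*a*(1 - log(3)) - 4*exp(-a)


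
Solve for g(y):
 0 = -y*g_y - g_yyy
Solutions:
 g(y) = C1 + Integral(C2*airyai(-y) + C3*airybi(-y), y)


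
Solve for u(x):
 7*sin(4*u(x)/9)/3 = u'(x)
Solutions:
 -7*x/3 + 9*log(cos(4*u(x)/9) - 1)/8 - 9*log(cos(4*u(x)/9) + 1)/8 = C1


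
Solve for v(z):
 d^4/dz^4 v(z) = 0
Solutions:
 v(z) = C1 + C2*z + C3*z^2 + C4*z^3


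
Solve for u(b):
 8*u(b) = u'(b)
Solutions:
 u(b) = C1*exp(8*b)


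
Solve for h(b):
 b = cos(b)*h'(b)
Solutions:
 h(b) = C1 + Integral(b/cos(b), b)


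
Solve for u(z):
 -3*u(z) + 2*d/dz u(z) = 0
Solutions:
 u(z) = C1*exp(3*z/2)


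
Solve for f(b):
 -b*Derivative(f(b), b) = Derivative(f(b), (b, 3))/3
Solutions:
 f(b) = C1 + Integral(C2*airyai(-3^(1/3)*b) + C3*airybi(-3^(1/3)*b), b)


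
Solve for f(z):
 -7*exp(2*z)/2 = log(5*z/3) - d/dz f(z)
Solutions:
 f(z) = C1 + z*log(z) + z*(-log(3) - 1 + log(5)) + 7*exp(2*z)/4


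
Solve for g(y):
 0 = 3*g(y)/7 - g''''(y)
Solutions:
 g(y) = C1*exp(-3^(1/4)*7^(3/4)*y/7) + C2*exp(3^(1/4)*7^(3/4)*y/7) + C3*sin(3^(1/4)*7^(3/4)*y/7) + C4*cos(3^(1/4)*7^(3/4)*y/7)


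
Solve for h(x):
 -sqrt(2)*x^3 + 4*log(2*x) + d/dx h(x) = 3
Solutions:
 h(x) = C1 + sqrt(2)*x^4/4 - 4*x*log(x) - x*log(16) + 7*x


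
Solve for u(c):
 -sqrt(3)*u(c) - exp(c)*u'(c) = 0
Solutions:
 u(c) = C1*exp(sqrt(3)*exp(-c))


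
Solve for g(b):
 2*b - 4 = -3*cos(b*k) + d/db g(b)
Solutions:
 g(b) = C1 + b^2 - 4*b + 3*sin(b*k)/k


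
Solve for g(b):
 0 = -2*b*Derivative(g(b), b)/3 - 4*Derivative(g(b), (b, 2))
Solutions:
 g(b) = C1 + C2*erf(sqrt(3)*b/6)


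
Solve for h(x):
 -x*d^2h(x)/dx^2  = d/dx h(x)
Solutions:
 h(x) = C1 + C2*log(x)


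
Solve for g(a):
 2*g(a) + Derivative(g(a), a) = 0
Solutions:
 g(a) = C1*exp(-2*a)


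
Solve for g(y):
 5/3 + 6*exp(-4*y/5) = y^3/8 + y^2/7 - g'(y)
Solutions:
 g(y) = C1 + y^4/32 + y^3/21 - 5*y/3 + 15*exp(-4*y/5)/2


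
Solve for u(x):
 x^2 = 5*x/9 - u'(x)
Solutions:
 u(x) = C1 - x^3/3 + 5*x^2/18


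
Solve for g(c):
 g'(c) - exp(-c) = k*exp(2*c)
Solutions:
 g(c) = C1 + k*exp(2*c)/2 - exp(-c)


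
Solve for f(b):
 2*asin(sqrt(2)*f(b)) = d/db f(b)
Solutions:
 Integral(1/asin(sqrt(2)*_y), (_y, f(b))) = C1 + 2*b


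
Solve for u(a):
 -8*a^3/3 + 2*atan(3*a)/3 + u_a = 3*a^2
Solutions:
 u(a) = C1 + 2*a^4/3 + a^3 - 2*a*atan(3*a)/3 + log(9*a^2 + 1)/9


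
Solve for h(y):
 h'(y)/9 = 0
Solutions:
 h(y) = C1


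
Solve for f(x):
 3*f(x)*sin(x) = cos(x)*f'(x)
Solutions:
 f(x) = C1/cos(x)^3


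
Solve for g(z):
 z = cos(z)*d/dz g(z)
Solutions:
 g(z) = C1 + Integral(z/cos(z), z)


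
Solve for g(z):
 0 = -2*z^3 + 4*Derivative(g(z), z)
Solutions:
 g(z) = C1 + z^4/8


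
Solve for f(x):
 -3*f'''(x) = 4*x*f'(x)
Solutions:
 f(x) = C1 + Integral(C2*airyai(-6^(2/3)*x/3) + C3*airybi(-6^(2/3)*x/3), x)


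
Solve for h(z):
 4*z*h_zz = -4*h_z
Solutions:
 h(z) = C1 + C2*log(z)


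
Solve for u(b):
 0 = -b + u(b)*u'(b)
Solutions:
 u(b) = -sqrt(C1 + b^2)
 u(b) = sqrt(C1 + b^2)


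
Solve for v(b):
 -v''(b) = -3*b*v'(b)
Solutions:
 v(b) = C1 + C2*erfi(sqrt(6)*b/2)


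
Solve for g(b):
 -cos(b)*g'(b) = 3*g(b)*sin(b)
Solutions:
 g(b) = C1*cos(b)^3


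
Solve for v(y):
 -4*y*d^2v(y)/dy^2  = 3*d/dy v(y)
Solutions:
 v(y) = C1 + C2*y^(1/4)


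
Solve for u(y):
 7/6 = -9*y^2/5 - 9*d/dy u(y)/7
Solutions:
 u(y) = C1 - 7*y^3/15 - 49*y/54


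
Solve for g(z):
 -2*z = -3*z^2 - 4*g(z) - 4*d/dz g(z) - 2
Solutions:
 g(z) = C1*exp(-z) - 3*z^2/4 + 2*z - 5/2


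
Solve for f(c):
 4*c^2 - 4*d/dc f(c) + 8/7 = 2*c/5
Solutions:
 f(c) = C1 + c^3/3 - c^2/20 + 2*c/7


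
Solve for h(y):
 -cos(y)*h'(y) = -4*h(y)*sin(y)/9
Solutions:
 h(y) = C1/cos(y)^(4/9)


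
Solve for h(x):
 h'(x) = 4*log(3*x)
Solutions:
 h(x) = C1 + 4*x*log(x) - 4*x + x*log(81)


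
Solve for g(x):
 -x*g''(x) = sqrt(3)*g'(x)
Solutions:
 g(x) = C1 + C2*x^(1 - sqrt(3))


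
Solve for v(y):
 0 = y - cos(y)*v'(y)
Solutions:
 v(y) = C1 + Integral(y/cos(y), y)


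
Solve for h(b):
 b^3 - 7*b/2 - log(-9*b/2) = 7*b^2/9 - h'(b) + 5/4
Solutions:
 h(b) = C1 - b^4/4 + 7*b^3/27 + 7*b^2/4 + b*log(-b) + b*(-log(2) + 1/4 + 2*log(3))


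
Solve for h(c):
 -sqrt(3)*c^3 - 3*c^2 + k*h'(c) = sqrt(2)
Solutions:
 h(c) = C1 + sqrt(3)*c^4/(4*k) + c^3/k + sqrt(2)*c/k


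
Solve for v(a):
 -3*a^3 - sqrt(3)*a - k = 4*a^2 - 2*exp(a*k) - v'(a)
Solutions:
 v(a) = C1 + 3*a^4/4 + 4*a^3/3 + sqrt(3)*a^2/2 + a*k - 2*exp(a*k)/k


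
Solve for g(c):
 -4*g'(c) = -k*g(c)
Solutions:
 g(c) = C1*exp(c*k/4)


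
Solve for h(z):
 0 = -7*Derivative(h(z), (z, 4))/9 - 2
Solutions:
 h(z) = C1 + C2*z + C3*z^2 + C4*z^3 - 3*z^4/28


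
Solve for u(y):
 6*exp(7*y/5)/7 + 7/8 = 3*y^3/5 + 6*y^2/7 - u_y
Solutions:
 u(y) = C1 + 3*y^4/20 + 2*y^3/7 - 7*y/8 - 30*exp(7*y/5)/49


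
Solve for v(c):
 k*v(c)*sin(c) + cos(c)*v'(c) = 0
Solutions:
 v(c) = C1*exp(k*log(cos(c)))


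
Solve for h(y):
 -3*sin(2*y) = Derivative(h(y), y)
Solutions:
 h(y) = C1 + 3*cos(2*y)/2


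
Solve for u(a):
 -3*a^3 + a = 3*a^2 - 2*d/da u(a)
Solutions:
 u(a) = C1 + 3*a^4/8 + a^3/2 - a^2/4


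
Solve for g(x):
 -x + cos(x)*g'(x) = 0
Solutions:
 g(x) = C1 + Integral(x/cos(x), x)


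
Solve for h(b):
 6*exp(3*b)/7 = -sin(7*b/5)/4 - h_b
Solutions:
 h(b) = C1 - 2*exp(3*b)/7 + 5*cos(7*b/5)/28


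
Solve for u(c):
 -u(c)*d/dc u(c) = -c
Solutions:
 u(c) = -sqrt(C1 + c^2)
 u(c) = sqrt(C1 + c^2)


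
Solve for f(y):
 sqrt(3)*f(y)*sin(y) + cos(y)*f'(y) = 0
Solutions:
 f(y) = C1*cos(y)^(sqrt(3))


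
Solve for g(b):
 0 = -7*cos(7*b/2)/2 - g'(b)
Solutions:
 g(b) = C1 - sin(7*b/2)


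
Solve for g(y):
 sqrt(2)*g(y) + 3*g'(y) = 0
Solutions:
 g(y) = C1*exp(-sqrt(2)*y/3)


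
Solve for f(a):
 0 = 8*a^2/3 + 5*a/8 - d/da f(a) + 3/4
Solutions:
 f(a) = C1 + 8*a^3/9 + 5*a^2/16 + 3*a/4


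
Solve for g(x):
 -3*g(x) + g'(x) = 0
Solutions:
 g(x) = C1*exp(3*x)


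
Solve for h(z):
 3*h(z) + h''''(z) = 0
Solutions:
 h(z) = (C1*sin(sqrt(2)*3^(1/4)*z/2) + C2*cos(sqrt(2)*3^(1/4)*z/2))*exp(-sqrt(2)*3^(1/4)*z/2) + (C3*sin(sqrt(2)*3^(1/4)*z/2) + C4*cos(sqrt(2)*3^(1/4)*z/2))*exp(sqrt(2)*3^(1/4)*z/2)


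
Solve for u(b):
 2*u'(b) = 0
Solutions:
 u(b) = C1


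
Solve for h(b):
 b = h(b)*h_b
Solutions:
 h(b) = -sqrt(C1 + b^2)
 h(b) = sqrt(C1 + b^2)


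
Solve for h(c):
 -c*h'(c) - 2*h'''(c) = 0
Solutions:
 h(c) = C1 + Integral(C2*airyai(-2^(2/3)*c/2) + C3*airybi(-2^(2/3)*c/2), c)


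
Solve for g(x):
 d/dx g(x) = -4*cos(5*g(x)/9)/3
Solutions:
 4*x/3 - 9*log(sin(5*g(x)/9) - 1)/10 + 9*log(sin(5*g(x)/9) + 1)/10 = C1


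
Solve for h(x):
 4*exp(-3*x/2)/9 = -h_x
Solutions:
 h(x) = C1 + 8*exp(-3*x/2)/27


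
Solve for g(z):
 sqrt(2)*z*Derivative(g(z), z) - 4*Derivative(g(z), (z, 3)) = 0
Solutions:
 g(z) = C1 + Integral(C2*airyai(sqrt(2)*z/2) + C3*airybi(sqrt(2)*z/2), z)


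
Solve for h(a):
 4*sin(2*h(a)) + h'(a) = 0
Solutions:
 h(a) = pi - acos((-C1 - exp(16*a))/(C1 - exp(16*a)))/2
 h(a) = acos((-C1 - exp(16*a))/(C1 - exp(16*a)))/2


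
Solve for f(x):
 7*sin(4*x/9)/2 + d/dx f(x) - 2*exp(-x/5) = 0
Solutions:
 f(x) = C1 + 63*cos(4*x/9)/8 - 10*exp(-x/5)


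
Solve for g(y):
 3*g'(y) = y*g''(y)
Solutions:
 g(y) = C1 + C2*y^4


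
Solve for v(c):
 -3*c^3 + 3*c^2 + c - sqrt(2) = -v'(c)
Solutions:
 v(c) = C1 + 3*c^4/4 - c^3 - c^2/2 + sqrt(2)*c


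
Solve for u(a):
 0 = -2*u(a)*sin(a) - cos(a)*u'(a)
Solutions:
 u(a) = C1*cos(a)^2


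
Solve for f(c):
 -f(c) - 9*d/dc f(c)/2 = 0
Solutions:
 f(c) = C1*exp(-2*c/9)


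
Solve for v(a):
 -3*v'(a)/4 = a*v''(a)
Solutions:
 v(a) = C1 + C2*a^(1/4)


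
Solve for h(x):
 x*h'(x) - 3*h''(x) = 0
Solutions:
 h(x) = C1 + C2*erfi(sqrt(6)*x/6)


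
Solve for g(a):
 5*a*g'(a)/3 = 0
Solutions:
 g(a) = C1


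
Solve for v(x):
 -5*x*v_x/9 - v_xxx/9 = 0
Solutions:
 v(x) = C1 + Integral(C2*airyai(-5^(1/3)*x) + C3*airybi(-5^(1/3)*x), x)


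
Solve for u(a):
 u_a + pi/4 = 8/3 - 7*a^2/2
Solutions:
 u(a) = C1 - 7*a^3/6 - pi*a/4 + 8*a/3


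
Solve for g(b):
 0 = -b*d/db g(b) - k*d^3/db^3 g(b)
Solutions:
 g(b) = C1 + Integral(C2*airyai(b*(-1/k)^(1/3)) + C3*airybi(b*(-1/k)^(1/3)), b)


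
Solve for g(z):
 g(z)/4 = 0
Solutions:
 g(z) = 0


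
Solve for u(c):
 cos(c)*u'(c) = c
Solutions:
 u(c) = C1 + Integral(c/cos(c), c)


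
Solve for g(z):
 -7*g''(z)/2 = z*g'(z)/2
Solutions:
 g(z) = C1 + C2*erf(sqrt(14)*z/14)


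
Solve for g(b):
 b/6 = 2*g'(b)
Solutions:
 g(b) = C1 + b^2/24


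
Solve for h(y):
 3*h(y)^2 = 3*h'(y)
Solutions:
 h(y) = -1/(C1 + y)


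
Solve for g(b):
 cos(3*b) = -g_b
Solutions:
 g(b) = C1 - sin(3*b)/3


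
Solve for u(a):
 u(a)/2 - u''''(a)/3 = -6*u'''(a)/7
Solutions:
 u(a) = C1*exp(a*(9 - 7*sqrt(-2*7^(2/3)/(-243 + sqrt(78257))^(1/3) + 7^(1/3)*(-243 + sqrt(78257))^(1/3)/7 + 81/49))/14)*sin(a*sqrt(-162/49 - 2*7^(2/3)/(-243 + sqrt(78257))^(1/3) + 7^(1/3)*(-243 + sqrt(78257))^(1/3)/7 + 1458/(343*sqrt(-2*7^(2/3)/(-243 + sqrt(78257))^(1/3) + 7^(1/3)*(-243 + sqrt(78257))^(1/3)/7 + 81/49)))/2) + C2*exp(a*(9 - 7*sqrt(-2*7^(2/3)/(-243 + sqrt(78257))^(1/3) + 7^(1/3)*(-243 + sqrt(78257))^(1/3)/7 + 81/49))/14)*cos(a*sqrt(-162/49 - 2*7^(2/3)/(-243 + sqrt(78257))^(1/3) + 7^(1/3)*(-243 + sqrt(78257))^(1/3)/7 + 1458/(343*sqrt(-2*7^(2/3)/(-243 + sqrt(78257))^(1/3) + 7^(1/3)*(-243 + sqrt(78257))^(1/3)/7 + 81/49)))/2) + C3*exp(a*(7*sqrt(-2*7^(2/3)/(-243 + sqrt(78257))^(1/3) + 7^(1/3)*(-243 + sqrt(78257))^(1/3)/7 + 81/49) + 9 + 7*sqrt(-7^(1/3)*(-243 + sqrt(78257))^(1/3)/7 + 2*7^(2/3)/(-243 + sqrt(78257))^(1/3) + 162/49 + 1458/(343*sqrt(-2*7^(2/3)/(-243 + sqrt(78257))^(1/3) + 7^(1/3)*(-243 + sqrt(78257))^(1/3)/7 + 81/49))))/14) + C4*exp(a*(-7*sqrt(-7^(1/3)*(-243 + sqrt(78257))^(1/3)/7 + 2*7^(2/3)/(-243 + sqrt(78257))^(1/3) + 162/49 + 1458/(343*sqrt(-2*7^(2/3)/(-243 + sqrt(78257))^(1/3) + 7^(1/3)*(-243 + sqrt(78257))^(1/3)/7 + 81/49))) + 7*sqrt(-2*7^(2/3)/(-243 + sqrt(78257))^(1/3) + 7^(1/3)*(-243 + sqrt(78257))^(1/3)/7 + 81/49) + 9)/14)


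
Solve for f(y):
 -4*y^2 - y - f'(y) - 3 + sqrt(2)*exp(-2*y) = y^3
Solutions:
 f(y) = C1 - y^4/4 - 4*y^3/3 - y^2/2 - 3*y - sqrt(2)*exp(-2*y)/2


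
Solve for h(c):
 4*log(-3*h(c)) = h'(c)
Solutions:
 -Integral(1/(log(-_y) + log(3)), (_y, h(c)))/4 = C1 - c


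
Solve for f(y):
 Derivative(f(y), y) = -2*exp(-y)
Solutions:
 f(y) = C1 + 2*exp(-y)


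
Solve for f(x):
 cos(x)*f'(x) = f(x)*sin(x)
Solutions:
 f(x) = C1/cos(x)


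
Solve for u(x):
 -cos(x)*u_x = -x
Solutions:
 u(x) = C1 + Integral(x/cos(x), x)


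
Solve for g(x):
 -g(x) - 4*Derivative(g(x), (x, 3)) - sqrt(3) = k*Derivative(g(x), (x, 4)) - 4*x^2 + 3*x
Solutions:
 g(x) = C1*exp(x*Piecewise((-sqrt(-2*2^(1/3)*(-1/k^3)^(1/3) + 4/k^2)/2 - sqrt(2*2^(1/3)*(-1/k^3)^(1/3) + 8/k^2 + 16/(k^3*sqrt(-2*2^(1/3)*(-1/k^3)^(1/3) + 4/k^2)))/2 - 1/k, Eq(1/k, 0)), (-sqrt(2*(sqrt(-1/(27*k^3) + k^(-6)) + k^(-3))^(1/3) + 2/(3*k*(sqrt(-1/(27*k^3) + k^(-6)) + k^(-3))^(1/3)) + 4/k^2)/2 - sqrt(-2*(sqrt(-1/(27*k^3) + k^(-6)) + k^(-3))^(1/3) - 2/(3*k*(sqrt(-1/(27*k^3) + k^(-6)) + k^(-3))^(1/3)) + 8/k^2 + 16/(k^3*sqrt(2*(sqrt(-1/(27*k^3) + k^(-6)) + k^(-3))^(1/3) + 2/(3*k*(sqrt(-1/(27*k^3) + k^(-6)) + k^(-3))^(1/3)) + 4/k^2)))/2 - 1/k, True))) + C2*exp(x*Piecewise((-sqrt(-2*2^(1/3)*(-1/k^3)^(1/3) + 4/k^2)/2 + sqrt(2*2^(1/3)*(-1/k^3)^(1/3) + 8/k^2 + 16/(k^3*sqrt(-2*2^(1/3)*(-1/k^3)^(1/3) + 4/k^2)))/2 - 1/k, Eq(1/k, 0)), (-sqrt(2*(sqrt(-1/(27*k^3) + k^(-6)) + k^(-3))^(1/3) + 2/(3*k*(sqrt(-1/(27*k^3) + k^(-6)) + k^(-3))^(1/3)) + 4/k^2)/2 + sqrt(-2*(sqrt(-1/(27*k^3) + k^(-6)) + k^(-3))^(1/3) - 2/(3*k*(sqrt(-1/(27*k^3) + k^(-6)) + k^(-3))^(1/3)) + 8/k^2 + 16/(k^3*sqrt(2*(sqrt(-1/(27*k^3) + k^(-6)) + k^(-3))^(1/3) + 2/(3*k*(sqrt(-1/(27*k^3) + k^(-6)) + k^(-3))^(1/3)) + 4/k^2)))/2 - 1/k, True))) + C3*exp(x*Piecewise((sqrt(-2*2^(1/3)*(-1/k^3)^(1/3) + 4/k^2)/2 - sqrt(2*2^(1/3)*(-1/k^3)^(1/3) + 8/k^2 - 16/(k^3*sqrt(-2*2^(1/3)*(-1/k^3)^(1/3) + 4/k^2)))/2 - 1/k, Eq(1/k, 0)), (sqrt(2*(sqrt(-1/(27*k^3) + k^(-6)) + k^(-3))^(1/3) + 2/(3*k*(sqrt(-1/(27*k^3) + k^(-6)) + k^(-3))^(1/3)) + 4/k^2)/2 - sqrt(-2*(sqrt(-1/(27*k^3) + k^(-6)) + k^(-3))^(1/3) - 2/(3*k*(sqrt(-1/(27*k^3) + k^(-6)) + k^(-3))^(1/3)) + 8/k^2 - 16/(k^3*sqrt(2*(sqrt(-1/(27*k^3) + k^(-6)) + k^(-3))^(1/3) + 2/(3*k*(sqrt(-1/(27*k^3) + k^(-6)) + k^(-3))^(1/3)) + 4/k^2)))/2 - 1/k, True))) + C4*exp(x*Piecewise((sqrt(-2*2^(1/3)*(-1/k^3)^(1/3) + 4/k^2)/2 + sqrt(2*2^(1/3)*(-1/k^3)^(1/3) + 8/k^2 - 16/(k^3*sqrt(-2*2^(1/3)*(-1/k^3)^(1/3) + 4/k^2)))/2 - 1/k, Eq(1/k, 0)), (sqrt(2*(sqrt(-1/(27*k^3) + k^(-6)) + k^(-3))^(1/3) + 2/(3*k*(sqrt(-1/(27*k^3) + k^(-6)) + k^(-3))^(1/3)) + 4/k^2)/2 + sqrt(-2*(sqrt(-1/(27*k^3) + k^(-6)) + k^(-3))^(1/3) - 2/(3*k*(sqrt(-1/(27*k^3) + k^(-6)) + k^(-3))^(1/3)) + 8/k^2 - 16/(k^3*sqrt(2*(sqrt(-1/(27*k^3) + k^(-6)) + k^(-3))^(1/3) + 2/(3*k*(sqrt(-1/(27*k^3) + k^(-6)) + k^(-3))^(1/3)) + 4/k^2)))/2 - 1/k, True))) + 4*x^2 - 3*x - sqrt(3)


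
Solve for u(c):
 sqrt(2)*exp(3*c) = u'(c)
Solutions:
 u(c) = C1 + sqrt(2)*exp(3*c)/3


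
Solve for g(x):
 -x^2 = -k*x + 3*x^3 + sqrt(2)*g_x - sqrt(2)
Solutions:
 g(x) = C1 + sqrt(2)*k*x^2/4 - 3*sqrt(2)*x^4/8 - sqrt(2)*x^3/6 + x


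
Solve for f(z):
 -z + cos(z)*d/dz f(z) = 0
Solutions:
 f(z) = C1 + Integral(z/cos(z), z)


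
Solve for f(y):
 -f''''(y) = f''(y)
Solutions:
 f(y) = C1 + C2*y + C3*sin(y) + C4*cos(y)


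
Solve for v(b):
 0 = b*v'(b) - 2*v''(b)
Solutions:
 v(b) = C1 + C2*erfi(b/2)


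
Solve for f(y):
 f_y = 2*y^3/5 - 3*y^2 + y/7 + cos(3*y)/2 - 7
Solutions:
 f(y) = C1 + y^4/10 - y^3 + y^2/14 - 7*y + sin(3*y)/6


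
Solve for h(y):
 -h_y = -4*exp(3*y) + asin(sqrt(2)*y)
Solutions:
 h(y) = C1 - y*asin(sqrt(2)*y) - sqrt(2)*sqrt(1 - 2*y^2)/2 + 4*exp(3*y)/3


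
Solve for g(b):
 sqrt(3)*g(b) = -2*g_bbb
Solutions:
 g(b) = C3*exp(-2^(2/3)*3^(1/6)*b/2) + (C1*sin(6^(2/3)*b/4) + C2*cos(6^(2/3)*b/4))*exp(2^(2/3)*3^(1/6)*b/4)


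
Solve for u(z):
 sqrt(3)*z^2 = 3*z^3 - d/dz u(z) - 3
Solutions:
 u(z) = C1 + 3*z^4/4 - sqrt(3)*z^3/3 - 3*z


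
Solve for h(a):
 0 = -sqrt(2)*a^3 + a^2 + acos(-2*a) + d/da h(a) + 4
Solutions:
 h(a) = C1 + sqrt(2)*a^4/4 - a^3/3 - a*acos(-2*a) - 4*a - sqrt(1 - 4*a^2)/2


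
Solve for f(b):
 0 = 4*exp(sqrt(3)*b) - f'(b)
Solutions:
 f(b) = C1 + 4*sqrt(3)*exp(sqrt(3)*b)/3


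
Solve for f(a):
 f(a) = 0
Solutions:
 f(a) = 0


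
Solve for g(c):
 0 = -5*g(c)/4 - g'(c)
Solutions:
 g(c) = C1*exp(-5*c/4)


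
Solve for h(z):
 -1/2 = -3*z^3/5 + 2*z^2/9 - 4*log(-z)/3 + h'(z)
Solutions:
 h(z) = C1 + 3*z^4/20 - 2*z^3/27 + 4*z*log(-z)/3 - 11*z/6


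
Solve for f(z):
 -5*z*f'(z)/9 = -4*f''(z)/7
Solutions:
 f(z) = C1 + C2*erfi(sqrt(70)*z/12)


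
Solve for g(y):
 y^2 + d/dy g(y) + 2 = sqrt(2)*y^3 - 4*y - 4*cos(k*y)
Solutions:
 g(y) = C1 + sqrt(2)*y^4/4 - y^3/3 - 2*y^2 - 2*y - 4*sin(k*y)/k


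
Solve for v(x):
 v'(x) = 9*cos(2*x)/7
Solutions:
 v(x) = C1 + 9*sin(2*x)/14


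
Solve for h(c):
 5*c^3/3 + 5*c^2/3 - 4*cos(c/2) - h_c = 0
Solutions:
 h(c) = C1 + 5*c^4/12 + 5*c^3/9 - 8*sin(c/2)


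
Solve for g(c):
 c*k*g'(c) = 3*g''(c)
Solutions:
 g(c) = Piecewise((-sqrt(6)*sqrt(pi)*C1*erf(sqrt(6)*c*sqrt(-k)/6)/(2*sqrt(-k)) - C2, (k > 0) | (k < 0)), (-C1*c - C2, True))


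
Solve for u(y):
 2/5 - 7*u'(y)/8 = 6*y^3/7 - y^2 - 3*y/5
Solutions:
 u(y) = C1 - 12*y^4/49 + 8*y^3/21 + 12*y^2/35 + 16*y/35


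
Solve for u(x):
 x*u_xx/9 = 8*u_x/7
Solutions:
 u(x) = C1 + C2*x^(79/7)


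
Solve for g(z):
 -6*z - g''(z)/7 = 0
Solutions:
 g(z) = C1 + C2*z - 7*z^3


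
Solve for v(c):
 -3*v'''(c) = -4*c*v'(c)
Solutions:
 v(c) = C1 + Integral(C2*airyai(6^(2/3)*c/3) + C3*airybi(6^(2/3)*c/3), c)


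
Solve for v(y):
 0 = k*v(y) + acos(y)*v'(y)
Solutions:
 v(y) = C1*exp(-k*Integral(1/acos(y), y))


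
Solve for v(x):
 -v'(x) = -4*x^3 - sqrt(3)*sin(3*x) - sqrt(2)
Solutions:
 v(x) = C1 + x^4 + sqrt(2)*x - sqrt(3)*cos(3*x)/3


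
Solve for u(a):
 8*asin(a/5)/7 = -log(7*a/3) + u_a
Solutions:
 u(a) = C1 + a*log(a) + 8*a*asin(a/5)/7 - a*log(3) - a + a*log(7) + 8*sqrt(25 - a^2)/7


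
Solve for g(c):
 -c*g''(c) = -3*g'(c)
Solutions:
 g(c) = C1 + C2*c^4


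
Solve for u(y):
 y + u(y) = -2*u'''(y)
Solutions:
 u(y) = C3*exp(-2^(2/3)*y/2) - y + (C1*sin(2^(2/3)*sqrt(3)*y/4) + C2*cos(2^(2/3)*sqrt(3)*y/4))*exp(2^(2/3)*y/4)


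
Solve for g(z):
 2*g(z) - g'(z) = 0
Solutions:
 g(z) = C1*exp(2*z)


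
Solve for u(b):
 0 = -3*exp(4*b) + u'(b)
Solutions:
 u(b) = C1 + 3*exp(4*b)/4


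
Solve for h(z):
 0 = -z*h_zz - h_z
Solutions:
 h(z) = C1 + C2*log(z)


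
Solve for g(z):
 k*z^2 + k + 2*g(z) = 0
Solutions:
 g(z) = k*(-z^2 - 1)/2


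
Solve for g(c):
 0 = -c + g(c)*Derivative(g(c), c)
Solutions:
 g(c) = -sqrt(C1 + c^2)
 g(c) = sqrt(C1 + c^2)


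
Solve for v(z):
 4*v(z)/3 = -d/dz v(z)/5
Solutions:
 v(z) = C1*exp(-20*z/3)


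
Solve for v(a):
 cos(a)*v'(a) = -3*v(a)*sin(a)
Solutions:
 v(a) = C1*cos(a)^3


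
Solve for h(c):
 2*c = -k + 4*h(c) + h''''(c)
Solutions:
 h(c) = c/2 + k/4 + (C1*sin(c) + C2*cos(c))*exp(-c) + (C3*sin(c) + C4*cos(c))*exp(c)


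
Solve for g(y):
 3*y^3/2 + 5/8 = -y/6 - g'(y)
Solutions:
 g(y) = C1 - 3*y^4/8 - y^2/12 - 5*y/8


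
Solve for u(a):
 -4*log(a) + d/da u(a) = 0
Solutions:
 u(a) = C1 + 4*a*log(a) - 4*a


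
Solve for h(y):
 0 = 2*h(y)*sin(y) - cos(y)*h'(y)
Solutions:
 h(y) = C1/cos(y)^2


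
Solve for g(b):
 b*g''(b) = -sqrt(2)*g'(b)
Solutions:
 g(b) = C1 + C2*b^(1 - sqrt(2))


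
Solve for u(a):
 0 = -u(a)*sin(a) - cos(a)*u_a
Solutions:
 u(a) = C1*cos(a)


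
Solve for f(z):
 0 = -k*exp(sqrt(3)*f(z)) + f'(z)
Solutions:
 f(z) = sqrt(3)*(2*log(-1/(C1 + k*z)) - log(3))/6


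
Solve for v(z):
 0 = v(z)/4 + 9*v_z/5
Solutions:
 v(z) = C1*exp(-5*z/36)


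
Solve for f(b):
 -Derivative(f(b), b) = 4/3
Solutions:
 f(b) = C1 - 4*b/3


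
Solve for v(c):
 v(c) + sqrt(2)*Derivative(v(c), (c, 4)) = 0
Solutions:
 v(c) = (C1*sin(2^(3/8)*c/2) + C2*cos(2^(3/8)*c/2))*exp(-2^(3/8)*c/2) + (C3*sin(2^(3/8)*c/2) + C4*cos(2^(3/8)*c/2))*exp(2^(3/8)*c/2)


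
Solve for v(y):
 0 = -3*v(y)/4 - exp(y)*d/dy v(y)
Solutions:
 v(y) = C1*exp(3*exp(-y)/4)


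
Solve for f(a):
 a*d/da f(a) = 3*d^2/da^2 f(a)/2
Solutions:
 f(a) = C1 + C2*erfi(sqrt(3)*a/3)


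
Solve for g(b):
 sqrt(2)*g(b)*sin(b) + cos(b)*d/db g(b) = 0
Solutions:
 g(b) = C1*cos(b)^(sqrt(2))


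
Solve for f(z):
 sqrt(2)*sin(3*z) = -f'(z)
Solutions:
 f(z) = C1 + sqrt(2)*cos(3*z)/3


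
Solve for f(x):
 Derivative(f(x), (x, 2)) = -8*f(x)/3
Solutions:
 f(x) = C1*sin(2*sqrt(6)*x/3) + C2*cos(2*sqrt(6)*x/3)


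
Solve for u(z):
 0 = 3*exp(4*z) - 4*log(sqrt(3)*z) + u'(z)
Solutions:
 u(z) = C1 + 4*z*log(z) + 2*z*(-2 + log(3)) - 3*exp(4*z)/4
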